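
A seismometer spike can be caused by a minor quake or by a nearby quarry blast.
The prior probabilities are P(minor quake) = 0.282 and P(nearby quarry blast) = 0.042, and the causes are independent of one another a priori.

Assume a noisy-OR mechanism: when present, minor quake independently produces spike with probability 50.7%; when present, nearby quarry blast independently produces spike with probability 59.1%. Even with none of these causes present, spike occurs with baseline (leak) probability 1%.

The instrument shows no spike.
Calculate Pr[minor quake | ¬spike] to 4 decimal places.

Pr[minor quake | ¬spike] ≈ 0.1622

Under noisy-OR, P(spike | causes) = 1 − (1−0.01)·∏(1−qᵢ) over the active causes.
P(¬spike) = 0.99·0.718·0.958 + 0.40491·0.718·0.042 + 0.48807·0.282·0.958 + 0.199621·0.282·0.042 = 0.680966 + 0.012210 + 0.131855 + 0.002364 = 0.827395
Restricting to configurations with minor quake present: 0.131855 + 0.002364 = 0.134219.
So P(minor quake | ¬spike) = 0.134219/0.827395 ≈ 0.1622.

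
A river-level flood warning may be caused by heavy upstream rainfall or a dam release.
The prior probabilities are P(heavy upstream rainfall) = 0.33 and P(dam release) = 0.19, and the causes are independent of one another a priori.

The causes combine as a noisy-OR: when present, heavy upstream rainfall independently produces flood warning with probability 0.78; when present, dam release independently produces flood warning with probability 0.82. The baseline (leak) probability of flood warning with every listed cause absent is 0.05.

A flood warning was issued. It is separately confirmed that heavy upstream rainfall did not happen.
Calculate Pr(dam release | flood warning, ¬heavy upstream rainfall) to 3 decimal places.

Pr(dam release | flood warning, ¬heavy upstream rainfall) ≈ 0.795

Under noisy-OR, P(flood warning | causes) = 1 − (1−0.05)·∏(1−qᵢ) over the active causes.
Numerator (weight on configurations with dam release): 0.829×0.19 = 0.157510
Denominator P(flood warning | ¬heavy upstream rainfall): 0.05×0.81 + 0.829×0.19 = 0.198010
P(dam release | flood warning, ¬heavy upstream rainfall) = 0.157510/0.198010 ≈ 0.795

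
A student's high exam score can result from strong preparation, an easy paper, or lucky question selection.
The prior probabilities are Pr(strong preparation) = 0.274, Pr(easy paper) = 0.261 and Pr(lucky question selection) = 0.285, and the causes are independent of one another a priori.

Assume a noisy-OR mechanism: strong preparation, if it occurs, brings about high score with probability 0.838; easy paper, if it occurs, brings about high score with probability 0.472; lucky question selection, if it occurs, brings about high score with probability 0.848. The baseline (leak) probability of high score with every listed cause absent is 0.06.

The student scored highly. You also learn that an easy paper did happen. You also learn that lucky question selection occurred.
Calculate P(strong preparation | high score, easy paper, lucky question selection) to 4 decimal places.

Under noisy-OR, P(high score | causes) = 1 − (1−0.06)·∏(1−qᵢ) over the active causes.
By total probability over both values of strong preparation:
  P(high score | easy paper, lucky question selection) = 0.924559×0.726 + 0.987779×0.274
        = 0.671230 + 0.270651 = 0.941881
Keeping only the strong preparation-present terms gives 0.270651, so
  P(strong preparation | high score, easy paper, lucky question selection) = 0.270651 / 0.941881 ≈ 0.2874

P(strong preparation | high score, easy paper, lucky question selection) ≈ 0.2874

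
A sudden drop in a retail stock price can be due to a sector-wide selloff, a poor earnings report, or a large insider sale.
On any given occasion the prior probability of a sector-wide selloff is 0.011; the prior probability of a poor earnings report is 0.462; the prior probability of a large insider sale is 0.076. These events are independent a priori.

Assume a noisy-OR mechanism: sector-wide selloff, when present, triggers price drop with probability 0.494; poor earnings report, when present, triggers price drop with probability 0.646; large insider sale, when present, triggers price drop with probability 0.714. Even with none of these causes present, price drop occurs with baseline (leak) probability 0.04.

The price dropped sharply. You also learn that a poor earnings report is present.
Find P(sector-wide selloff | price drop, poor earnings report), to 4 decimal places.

Under noisy-OR, P(price drop | causes) = 1 − (1−0.04)·∏(1−qᵢ) over the active causes.
Sum P(price drop|·) weighted by the priors over the 4 (sector-wide selloff, large insider sale) configurations:
  P(price drop | poor earnings report) = 0.66016*0.989*0.924 + 0.902806*0.989*0.076 + 0.828041*0.011*0.924 + 0.95082*0.011*0.076
        = 0.603278 + 0.067859 + 0.008416 + 0.000795 = 0.680348
Keeping only the sector-wide selloff-present terms gives 0.009211, so
  P(sector-wide selloff | price drop, poor earnings report) = 0.009211 / 0.680348 ≈ 0.0135

P(sector-wide selloff | price drop, poor earnings report) ≈ 0.0135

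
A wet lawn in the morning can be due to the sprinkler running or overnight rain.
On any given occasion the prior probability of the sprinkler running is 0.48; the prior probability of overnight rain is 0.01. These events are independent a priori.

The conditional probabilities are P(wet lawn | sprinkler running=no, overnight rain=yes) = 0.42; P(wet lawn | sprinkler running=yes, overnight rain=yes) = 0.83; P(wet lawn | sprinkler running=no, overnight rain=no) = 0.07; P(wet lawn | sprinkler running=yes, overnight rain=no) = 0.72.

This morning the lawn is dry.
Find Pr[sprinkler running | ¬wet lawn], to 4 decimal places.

Pr[sprinkler running | ¬wet lawn] ≈ 0.2174

Enumerate the 4 (sprinkler running, overnight rain) configurations and weight by the priors:
  P(¬wet lawn) = 0.93*0.52*0.99 + 0.58*0.52*0.01 + 0.28*0.48*0.99 + 0.17*0.48*0.01
        = 0.478764 + 0.003016 + 0.133056 + 0.000816 = 0.615652
Keeping only the sprinkler running-present terms gives 0.133872, so
  P(sprinkler running | ¬wet lawn) = 0.133872 / 0.615652 ≈ 0.2174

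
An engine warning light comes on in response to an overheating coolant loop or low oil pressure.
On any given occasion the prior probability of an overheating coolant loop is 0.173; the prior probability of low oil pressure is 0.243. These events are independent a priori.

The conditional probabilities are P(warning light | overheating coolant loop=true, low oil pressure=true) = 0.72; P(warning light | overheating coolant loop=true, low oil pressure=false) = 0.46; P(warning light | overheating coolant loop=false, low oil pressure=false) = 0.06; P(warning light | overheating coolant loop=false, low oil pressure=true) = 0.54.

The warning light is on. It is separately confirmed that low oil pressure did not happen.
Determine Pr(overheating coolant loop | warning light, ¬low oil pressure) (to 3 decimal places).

Pr(overheating coolant loop | warning light, ¬low oil pressure) ≈ 0.616

P(warning light | ¬low oil pressure) = 0.06×0.827 + 0.46×0.173 = 0.049620 + 0.079580 = 0.129200
Of this, 0.079580 comes from 0.46×0.173 (the overheating coolant loop=true cases).
P(overheating coolant loop | warning light, ¬low oil pressure) = 0.079580 / 0.129200 ≈ 0.616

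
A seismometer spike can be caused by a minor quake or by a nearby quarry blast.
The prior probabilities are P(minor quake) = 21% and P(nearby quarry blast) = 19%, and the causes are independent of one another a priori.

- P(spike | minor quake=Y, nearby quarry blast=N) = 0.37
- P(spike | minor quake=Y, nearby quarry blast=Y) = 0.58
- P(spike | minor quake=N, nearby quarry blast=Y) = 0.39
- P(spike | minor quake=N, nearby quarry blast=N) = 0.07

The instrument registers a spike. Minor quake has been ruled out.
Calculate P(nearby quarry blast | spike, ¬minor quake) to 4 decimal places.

P(nearby quarry blast | spike, ¬minor quake) ≈ 0.5665

P(spike | ¬minor quake) = 0.07·0.81 + 0.39·0.19 = 0.056700 + 0.074100 = 0.130800
Of this, 0.074100 comes from 0.39·0.19 (the nearby quarry blast=true cases).
P(nearby quarry blast | spike, ¬minor quake) = 0.074100 / 0.130800 ≈ 0.5665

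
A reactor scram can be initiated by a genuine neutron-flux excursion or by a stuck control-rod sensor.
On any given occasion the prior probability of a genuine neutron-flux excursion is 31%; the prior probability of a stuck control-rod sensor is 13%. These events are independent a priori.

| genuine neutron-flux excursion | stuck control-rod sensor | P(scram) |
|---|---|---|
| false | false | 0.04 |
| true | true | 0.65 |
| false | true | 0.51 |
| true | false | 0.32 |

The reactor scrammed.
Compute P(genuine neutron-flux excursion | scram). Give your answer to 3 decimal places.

P(genuine neutron-flux excursion | scram) ≈ 0.617

Numerator (weight on configurations with genuine neutron-flux excursion): 0.086304 + 0.026195 = 0.112499
Normalizer over all consistent configurations: 0.04*0.69*0.87 + 0.51*0.69*0.13 + 0.32*0.31*0.87 + 0.65*0.31*0.13 = 0.182258
P(genuine neutron-flux excursion | scram) = 0.112499/0.182258 ≈ 0.617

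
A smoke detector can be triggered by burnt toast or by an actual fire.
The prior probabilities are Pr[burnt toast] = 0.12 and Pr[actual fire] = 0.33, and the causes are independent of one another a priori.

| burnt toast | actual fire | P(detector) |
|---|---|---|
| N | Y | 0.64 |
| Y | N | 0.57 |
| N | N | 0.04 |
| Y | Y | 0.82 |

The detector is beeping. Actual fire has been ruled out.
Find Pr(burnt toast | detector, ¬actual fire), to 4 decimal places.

Enumerate both values of burnt toast and weight by the priors:
  P(detector | ¬actual fire) = 0.04×0.88 + 0.57×0.12
        = 0.035200 + 0.068400 = 0.103600
Configurations with burnt toast contribute 0.068400, so
  P(burnt toast | detector, ¬actual fire) = 0.068400 / 0.103600 ≈ 0.6602

Pr(burnt toast | detector, ¬actual fire) ≈ 0.6602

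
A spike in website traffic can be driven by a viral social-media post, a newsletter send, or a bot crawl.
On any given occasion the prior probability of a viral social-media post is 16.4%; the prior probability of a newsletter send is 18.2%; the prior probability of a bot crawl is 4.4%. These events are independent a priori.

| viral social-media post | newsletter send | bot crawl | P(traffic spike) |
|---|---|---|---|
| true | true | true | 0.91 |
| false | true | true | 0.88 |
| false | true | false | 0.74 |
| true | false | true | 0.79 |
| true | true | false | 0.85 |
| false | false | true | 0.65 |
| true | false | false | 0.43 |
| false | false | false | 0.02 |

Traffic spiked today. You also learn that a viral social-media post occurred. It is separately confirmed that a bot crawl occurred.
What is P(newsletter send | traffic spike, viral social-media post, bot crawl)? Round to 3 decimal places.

For the numerator, keep only newsletter send=true terms: 0.91·0.182 = 0.165620
Denominator P(traffic spike | viral social-media post, bot crawl): 0.79·0.818 + 0.91·0.182 = 0.811840
Posterior = 0.165620 / 0.811840 ≈ 0.204

P(newsletter send | traffic spike, viral social-media post, bot crawl) ≈ 0.204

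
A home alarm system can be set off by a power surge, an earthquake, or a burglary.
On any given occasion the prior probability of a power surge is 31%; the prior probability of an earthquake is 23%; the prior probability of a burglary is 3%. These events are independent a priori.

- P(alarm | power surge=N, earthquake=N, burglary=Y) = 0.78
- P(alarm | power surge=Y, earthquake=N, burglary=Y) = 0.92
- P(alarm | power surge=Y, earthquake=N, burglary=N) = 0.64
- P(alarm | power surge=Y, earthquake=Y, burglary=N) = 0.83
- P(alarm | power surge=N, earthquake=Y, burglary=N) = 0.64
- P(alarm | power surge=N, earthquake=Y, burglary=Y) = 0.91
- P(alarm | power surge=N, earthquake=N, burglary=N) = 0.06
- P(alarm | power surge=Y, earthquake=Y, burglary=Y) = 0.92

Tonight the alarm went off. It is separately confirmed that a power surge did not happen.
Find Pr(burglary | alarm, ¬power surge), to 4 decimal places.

Pr(burglary | alarm, ¬power surge) ≈ 0.1147

P(alarm | ¬power surge) = 0.06*0.77*0.97 + 0.78*0.77*0.03 + 0.64*0.23*0.97 + 0.91*0.23*0.03 = 0.044814 + 0.018018 + 0.142784 + 0.006279 = 0.211895
Restricting to configurations with burglary present: 0.018018 + 0.006279 = 0.024297.
So P(burglary | alarm, ¬power surge) = 0.024297/0.211895 ≈ 0.1147.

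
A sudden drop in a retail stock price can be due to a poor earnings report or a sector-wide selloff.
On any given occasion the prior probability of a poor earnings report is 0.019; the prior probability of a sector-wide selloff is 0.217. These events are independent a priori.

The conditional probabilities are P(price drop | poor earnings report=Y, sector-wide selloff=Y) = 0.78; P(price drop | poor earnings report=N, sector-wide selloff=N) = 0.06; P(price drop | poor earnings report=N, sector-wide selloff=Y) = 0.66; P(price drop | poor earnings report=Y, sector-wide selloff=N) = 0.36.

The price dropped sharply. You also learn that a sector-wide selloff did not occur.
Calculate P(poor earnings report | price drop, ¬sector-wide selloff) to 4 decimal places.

P(poor earnings report | price drop, ¬sector-wide selloff) ≈ 0.1041

Sum P(price drop|·) weighted by the priors over both values of poor earnings report:
  P(price drop | ¬sector-wide selloff) = 0.06×0.981 + 0.36×0.019
        = 0.058860 + 0.006840 = 0.065700
The terms with poor earnings report present sum to 0.006840, so
  P(poor earnings report | price drop, ¬sector-wide selloff) = 0.006840 / 0.065700 ≈ 0.1041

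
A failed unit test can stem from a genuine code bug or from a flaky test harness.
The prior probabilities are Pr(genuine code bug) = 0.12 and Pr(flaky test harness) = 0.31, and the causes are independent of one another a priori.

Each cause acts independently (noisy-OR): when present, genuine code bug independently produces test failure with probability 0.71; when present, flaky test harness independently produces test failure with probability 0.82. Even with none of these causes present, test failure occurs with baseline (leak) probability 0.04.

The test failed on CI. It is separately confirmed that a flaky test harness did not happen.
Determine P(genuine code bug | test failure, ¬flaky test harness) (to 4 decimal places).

P(genuine code bug | test failure, ¬flaky test harness) ≈ 0.7110

Under noisy-OR, P(test failure | causes) = 1 − (1−0.04)·∏(1−qᵢ) over the active causes.
By total probability over both values of genuine code bug:
  P(test failure | ¬flaky test harness) = 0.04×0.88 + 0.7216×0.12
        = 0.035200 + 0.086592 = 0.121792
The terms with genuine code bug present sum to 0.086592, so
  P(genuine code bug | test failure, ¬flaky test harness) = 0.086592 / 0.121792 ≈ 0.7110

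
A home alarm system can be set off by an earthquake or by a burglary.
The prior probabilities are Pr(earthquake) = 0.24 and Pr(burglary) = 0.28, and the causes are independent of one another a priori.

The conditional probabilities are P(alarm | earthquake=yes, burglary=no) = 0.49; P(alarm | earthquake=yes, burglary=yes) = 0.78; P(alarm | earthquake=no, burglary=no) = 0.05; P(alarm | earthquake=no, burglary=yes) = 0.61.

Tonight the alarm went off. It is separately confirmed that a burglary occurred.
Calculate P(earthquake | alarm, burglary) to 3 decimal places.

P(earthquake | alarm, burglary) ≈ 0.288

By total probability over both values of earthquake:
  P(alarm | burglary) = 0.61*0.76 + 0.78*0.24
        = 0.463600 + 0.187200 = 0.650800
The terms with earthquake present sum to 0.187200, so
  P(earthquake | alarm, burglary) = 0.187200 / 0.650800 ≈ 0.288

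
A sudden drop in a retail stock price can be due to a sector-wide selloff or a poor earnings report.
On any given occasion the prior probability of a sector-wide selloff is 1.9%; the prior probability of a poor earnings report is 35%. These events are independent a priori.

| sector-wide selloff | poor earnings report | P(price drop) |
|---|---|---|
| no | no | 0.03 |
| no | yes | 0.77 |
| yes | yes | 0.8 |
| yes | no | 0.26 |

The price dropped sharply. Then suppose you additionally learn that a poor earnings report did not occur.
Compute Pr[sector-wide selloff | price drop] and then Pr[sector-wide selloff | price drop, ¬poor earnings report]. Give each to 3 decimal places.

Pr[sector-wide selloff | price drop] ≈ 0.029; Pr[sector-wide selloff | price drop, ¬poor earnings report] ≈ 0.144

Numerator (weight on configurations with sector-wide selloff): 0.003211 + 0.005320 = 0.008531
Denominator P(price drop): 0.03·0.981·0.65 + 0.77·0.981·0.35 + 0.26·0.019·0.65 + 0.8·0.019·0.35 = 0.292040
Posterior = 0.008531 / 0.292040 ≈ 0.029

With the extra evidence:
Sum P(price drop|·) weighted by the priors over both values of sector-wide selloff:
  P(price drop | ¬poor earnings report) = 0.03·0.981 + 0.26·0.019
        = 0.029430 + 0.004940 = 0.034370
The terms with sector-wide selloff present sum to 0.004940, so
  P(sector-wide selloff | price drop, ¬poor earnings report) = 0.004940 / 0.034370 ≈ 0.144
With poor earnings report excluded, sector-wide selloff must carry more of the explanatory weight for the price drop.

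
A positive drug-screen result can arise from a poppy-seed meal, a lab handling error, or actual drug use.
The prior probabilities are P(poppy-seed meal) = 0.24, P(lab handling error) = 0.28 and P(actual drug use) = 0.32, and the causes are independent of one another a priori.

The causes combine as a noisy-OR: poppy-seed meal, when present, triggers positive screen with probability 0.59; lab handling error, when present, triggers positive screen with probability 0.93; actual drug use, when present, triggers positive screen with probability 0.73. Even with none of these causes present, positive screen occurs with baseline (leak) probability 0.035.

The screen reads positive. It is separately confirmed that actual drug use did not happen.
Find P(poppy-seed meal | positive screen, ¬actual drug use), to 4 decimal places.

Under noisy-OR, P(positive screen | causes) = 1 − (1−0.035)·∏(1−qᵢ) over the active causes.
By total probability over the 4 (poppy-seed meal, lab handling error) configurations:
  P(positive screen | ¬actual drug use) = 0.035·0.76·0.72 + 0.93245·0.76·0.28 + 0.60435·0.24·0.72 + 0.972305·0.24·0.28
        = 0.019152 + 0.198425 + 0.104432 + 0.065339 = 0.387348
The terms with poppy-seed meal present sum to 0.169771, so
  P(poppy-seed meal | positive screen, ¬actual drug use) = 0.169771 / 0.387348 ≈ 0.4383

P(poppy-seed meal | positive screen, ¬actual drug use) ≈ 0.4383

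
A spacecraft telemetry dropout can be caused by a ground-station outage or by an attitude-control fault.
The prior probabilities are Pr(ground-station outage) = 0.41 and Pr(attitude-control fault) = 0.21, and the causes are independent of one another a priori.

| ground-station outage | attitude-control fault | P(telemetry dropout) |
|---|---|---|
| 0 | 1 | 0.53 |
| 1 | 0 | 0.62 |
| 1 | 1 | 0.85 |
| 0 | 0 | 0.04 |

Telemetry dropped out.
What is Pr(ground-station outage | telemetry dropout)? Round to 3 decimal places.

For the numerator, keep only ground-station outage=true terms: 0.200818 + 0.073185 = 0.274003
Denominator P(telemetry dropout): 0.04·0.59·0.79 + 0.53·0.59·0.21 + 0.62·0.41·0.79 + 0.85·0.41·0.21 = 0.358314
Posterior = 0.274003 / 0.358314 ≈ 0.765

Pr(ground-station outage | telemetry dropout) ≈ 0.765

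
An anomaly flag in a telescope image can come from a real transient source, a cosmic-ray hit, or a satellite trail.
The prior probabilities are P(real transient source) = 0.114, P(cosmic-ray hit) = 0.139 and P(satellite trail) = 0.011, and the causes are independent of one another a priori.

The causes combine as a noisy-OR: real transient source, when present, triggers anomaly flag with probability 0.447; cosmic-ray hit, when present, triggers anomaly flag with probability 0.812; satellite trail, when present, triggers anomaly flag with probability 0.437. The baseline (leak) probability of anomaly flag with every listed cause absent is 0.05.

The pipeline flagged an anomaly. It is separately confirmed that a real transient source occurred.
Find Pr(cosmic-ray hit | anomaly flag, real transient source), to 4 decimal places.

Under noisy-OR, P(anomaly flag | causes) = 1 − (1−0.05)·∏(1−qᵢ) over the active causes.
By total probability over the 4 (cosmic-ray hit, satellite trail) configurations:
  P(anomaly flag | real transient source) = 0.47465×0.861×0.989 + 0.704228×0.861×0.011 + 0.901234×0.139×0.989 + 0.944395×0.139×0.011
        = 0.404178 + 0.006670 + 0.123894 + 0.001444 = 0.536186
The terms with cosmic-ray hit present sum to 0.125338, so
  P(cosmic-ray hit | anomaly flag, real transient source) = 0.125338 / 0.536186 ≈ 0.2338

Pr(cosmic-ray hit | anomaly flag, real transient source) ≈ 0.2338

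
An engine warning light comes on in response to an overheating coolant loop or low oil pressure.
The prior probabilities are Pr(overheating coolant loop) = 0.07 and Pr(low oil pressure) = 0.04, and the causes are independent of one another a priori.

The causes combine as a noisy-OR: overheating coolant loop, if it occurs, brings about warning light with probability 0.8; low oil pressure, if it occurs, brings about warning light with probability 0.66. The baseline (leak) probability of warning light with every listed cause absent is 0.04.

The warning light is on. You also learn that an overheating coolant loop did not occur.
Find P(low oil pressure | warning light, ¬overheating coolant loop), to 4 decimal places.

Under noisy-OR, P(warning light | causes) = 1 − (1−0.04)·∏(1−qᵢ) over the active causes.
P(warning light | ¬overheating coolant loop) = 0.04·0.96 + 0.6736·0.04 = 0.038400 + 0.026944 = 0.065344
Of this, 0.026944 comes from 0.6736·0.04 (the low oil pressure=true cases).
So P(low oil pressure | warning light, ¬overheating coolant loop) = 0.026944/0.065344 ≈ 0.4123.

P(low oil pressure | warning light, ¬overheating coolant loop) ≈ 0.4123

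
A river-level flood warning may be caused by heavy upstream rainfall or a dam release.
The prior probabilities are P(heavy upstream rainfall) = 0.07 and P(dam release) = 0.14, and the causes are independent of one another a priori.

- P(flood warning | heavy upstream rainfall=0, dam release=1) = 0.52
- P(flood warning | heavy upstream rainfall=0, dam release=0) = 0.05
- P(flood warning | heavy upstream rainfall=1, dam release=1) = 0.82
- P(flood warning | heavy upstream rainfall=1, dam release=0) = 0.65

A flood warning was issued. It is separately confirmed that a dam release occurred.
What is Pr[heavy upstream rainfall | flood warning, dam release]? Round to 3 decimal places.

Pr[heavy upstream rainfall | flood warning, dam release] ≈ 0.106

P(flood warning | dam release) = 0.52·0.93 + 0.82·0.07 = 0.483600 + 0.057400 = 0.541000
The heavy upstream rainfall-present share is 0.82·0.07 = 0.057400.
Hence the posterior is 0.057400/0.541000 ≈ 0.106.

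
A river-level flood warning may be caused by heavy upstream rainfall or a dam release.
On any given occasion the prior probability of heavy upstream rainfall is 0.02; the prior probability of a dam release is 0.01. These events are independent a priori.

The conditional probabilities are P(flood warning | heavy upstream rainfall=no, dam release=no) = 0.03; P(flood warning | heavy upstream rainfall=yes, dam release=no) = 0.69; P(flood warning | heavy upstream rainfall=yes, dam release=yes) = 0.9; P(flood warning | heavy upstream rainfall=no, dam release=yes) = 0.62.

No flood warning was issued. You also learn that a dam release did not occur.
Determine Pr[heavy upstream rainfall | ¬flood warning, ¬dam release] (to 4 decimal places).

Pr[heavy upstream rainfall | ¬flood warning, ¬dam release] ≈ 0.0065

Enumerate both values of heavy upstream rainfall and weight by the priors:
  P(¬flood warning | ¬dam release) = 0.97×0.98 + 0.31×0.02
        = 0.950600 + 0.006200 = 0.956800
Keeping only the heavy upstream rainfall-present terms gives 0.006200, so
  P(heavy upstream rainfall | ¬flood warning, ¬dam release) = 0.006200 / 0.956800 ≈ 0.0065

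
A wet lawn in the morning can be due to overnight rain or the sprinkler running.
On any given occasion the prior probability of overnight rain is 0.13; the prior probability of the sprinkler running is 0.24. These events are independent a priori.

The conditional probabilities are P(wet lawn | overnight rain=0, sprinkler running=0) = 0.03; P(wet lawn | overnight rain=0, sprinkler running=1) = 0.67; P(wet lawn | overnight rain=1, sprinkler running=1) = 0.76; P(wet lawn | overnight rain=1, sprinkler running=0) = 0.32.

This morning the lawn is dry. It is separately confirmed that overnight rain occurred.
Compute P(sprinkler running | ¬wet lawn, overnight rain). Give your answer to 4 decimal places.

Numerator (weight on configurations with sprinkler running): 0.24×0.24 = 0.057600
Denominator P(¬wet lawn | overnight rain): 0.68×0.76 + 0.24×0.24 = 0.574400
Posterior = 0.057600 / 0.574400 ≈ 0.1003

P(sprinkler running | ¬wet lawn, overnight rain) ≈ 0.1003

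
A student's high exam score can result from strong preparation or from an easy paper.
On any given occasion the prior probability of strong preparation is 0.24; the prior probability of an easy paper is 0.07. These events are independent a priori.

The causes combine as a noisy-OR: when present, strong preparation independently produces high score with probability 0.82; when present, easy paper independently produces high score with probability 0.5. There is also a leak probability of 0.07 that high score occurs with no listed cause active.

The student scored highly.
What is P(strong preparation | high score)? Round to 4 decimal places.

P(strong preparation | high score) ≈ 0.7208

Under noisy-OR, P(high score | causes) = 1 − (1−0.07)·∏(1−qᵢ) over the active causes.
P(high score) = 0.07·0.76·0.93 + 0.535·0.76·0.07 + 0.8326·0.24·0.93 + 0.9163·0.24·0.07 = 0.049476 + 0.028462 + 0.185836 + 0.015394 = 0.279168
Restricting to configurations with strong preparation present: 0.185836 + 0.015394 = 0.201230.
P(strong preparation | high score) = 0.201230 / 0.279168 ≈ 0.7208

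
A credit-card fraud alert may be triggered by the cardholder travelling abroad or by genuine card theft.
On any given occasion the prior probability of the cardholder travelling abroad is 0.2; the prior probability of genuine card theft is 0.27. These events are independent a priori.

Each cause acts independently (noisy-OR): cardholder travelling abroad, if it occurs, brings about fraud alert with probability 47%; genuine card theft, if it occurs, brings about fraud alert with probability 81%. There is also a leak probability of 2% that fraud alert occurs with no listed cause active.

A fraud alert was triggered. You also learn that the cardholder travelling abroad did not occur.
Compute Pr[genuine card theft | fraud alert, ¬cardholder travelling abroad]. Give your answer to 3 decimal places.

Pr[genuine card theft | fraud alert, ¬cardholder travelling abroad] ≈ 0.938

Under noisy-OR, P(fraud alert | causes) = 1 − (1−0.02)·∏(1−qᵢ) over the active causes.
Weight on genuine card theft=true, given the evidence: 0.8138*0.27 = 0.219726
Normalizer over all consistent configurations: 0.02*0.73 + 0.8138*0.27 = 0.234326
Posterior = 0.219726 / 0.234326 ≈ 0.938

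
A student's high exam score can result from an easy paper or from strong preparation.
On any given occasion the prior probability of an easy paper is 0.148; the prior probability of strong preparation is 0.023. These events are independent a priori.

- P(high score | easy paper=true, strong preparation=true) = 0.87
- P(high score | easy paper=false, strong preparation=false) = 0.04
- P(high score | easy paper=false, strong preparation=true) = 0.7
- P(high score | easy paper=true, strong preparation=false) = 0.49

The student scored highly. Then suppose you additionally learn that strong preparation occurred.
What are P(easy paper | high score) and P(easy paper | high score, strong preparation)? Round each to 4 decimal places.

Enumerate the 4 (easy paper, strong preparation) configurations and weight by the priors:
  P(high score) = 0.04×0.852×0.977 + 0.7×0.852×0.023 + 0.49×0.148×0.977 + 0.87×0.148×0.023
        = 0.033296 + 0.013717 + 0.070852 + 0.002961 = 0.120826
The terms with easy paper present sum to 0.073813, so
  P(easy paper | high score) = 0.073813 / 0.120826 ≈ 0.6109

With the extra evidence:
P(high score | strong preparation) = 0.7×0.852 + 0.87×0.148 = 0.596400 + 0.128760 = 0.725160
Restricting to configurations with easy paper present: 0.87×0.148 = 0.128760.
So P(easy paper | high score, strong preparation) = 0.128760/0.725160 ≈ 0.1776.
This is intercausal reasoning (explaining away): once strong preparation accounts for the high score, easy paper becomes less likely.

P(easy paper | high score) ≈ 0.6109; P(easy paper | high score, strong preparation) ≈ 0.1776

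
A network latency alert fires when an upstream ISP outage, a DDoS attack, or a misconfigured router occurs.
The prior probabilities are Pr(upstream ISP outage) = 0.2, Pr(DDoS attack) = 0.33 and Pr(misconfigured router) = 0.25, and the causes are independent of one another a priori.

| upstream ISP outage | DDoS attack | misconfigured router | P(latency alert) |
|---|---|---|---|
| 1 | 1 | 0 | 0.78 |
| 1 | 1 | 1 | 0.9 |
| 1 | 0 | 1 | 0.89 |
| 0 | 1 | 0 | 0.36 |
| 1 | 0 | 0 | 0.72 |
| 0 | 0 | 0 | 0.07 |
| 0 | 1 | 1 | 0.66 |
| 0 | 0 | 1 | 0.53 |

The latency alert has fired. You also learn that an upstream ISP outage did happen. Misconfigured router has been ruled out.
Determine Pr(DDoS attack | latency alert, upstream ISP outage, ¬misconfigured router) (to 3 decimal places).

Pr(DDoS attack | latency alert, upstream ISP outage, ¬misconfigured router) ≈ 0.348

Sum P(latency alert|·) weighted by the priors over both values of DDoS attack:
  P(latency alert | upstream ISP outage, ¬misconfigured router) = 0.72*0.67 + 0.78*0.33
        = 0.482400 + 0.257400 = 0.739800
Configurations with DDoS attack contribute 0.257400, so
  P(DDoS attack | latency alert, upstream ISP outage, ¬misconfigured router) = 0.257400 / 0.739800 ≈ 0.348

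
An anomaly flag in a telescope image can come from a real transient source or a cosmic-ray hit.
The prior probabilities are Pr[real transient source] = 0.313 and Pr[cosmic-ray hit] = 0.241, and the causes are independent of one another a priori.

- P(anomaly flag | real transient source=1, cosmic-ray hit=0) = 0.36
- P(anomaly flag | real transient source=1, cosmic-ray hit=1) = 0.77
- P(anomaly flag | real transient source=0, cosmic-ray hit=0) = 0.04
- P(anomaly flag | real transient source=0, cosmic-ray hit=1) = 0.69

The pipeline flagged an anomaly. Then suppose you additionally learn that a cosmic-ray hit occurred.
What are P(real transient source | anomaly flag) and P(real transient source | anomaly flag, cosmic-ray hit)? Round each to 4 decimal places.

P(real transient source | anomaly flag) ≈ 0.5153; P(real transient source | anomaly flag, cosmic-ray hit) ≈ 0.3371

P(anomaly flag) = 0.04×0.687×0.759 + 0.69×0.687×0.241 + 0.36×0.313×0.759 + 0.77×0.313×0.241 = 0.020857 + 0.114241 + 0.085524 + 0.058083 = 0.278705
The real transient source-present share is 0.085524 + 0.058083 = 0.143607.
P(real transient source | anomaly flag) = 0.143607 / 0.278705 ≈ 0.5153

Now condition on the additional information:
Sum P(anomaly flag|·) weighted by the priors over both values of real transient source:
  P(anomaly flag | cosmic-ray hit) = 0.69×0.687 + 0.77×0.313
        = 0.474030 + 0.241010 = 0.715040
The terms with real transient source present sum to 0.241010, so
  P(real transient source | anomaly flag, cosmic-ray hit) = 0.241010 / 0.715040 ≈ 0.3371
This is intercausal reasoning (explaining away): once cosmic-ray hit accounts for the anomaly flag, real transient source becomes less likely.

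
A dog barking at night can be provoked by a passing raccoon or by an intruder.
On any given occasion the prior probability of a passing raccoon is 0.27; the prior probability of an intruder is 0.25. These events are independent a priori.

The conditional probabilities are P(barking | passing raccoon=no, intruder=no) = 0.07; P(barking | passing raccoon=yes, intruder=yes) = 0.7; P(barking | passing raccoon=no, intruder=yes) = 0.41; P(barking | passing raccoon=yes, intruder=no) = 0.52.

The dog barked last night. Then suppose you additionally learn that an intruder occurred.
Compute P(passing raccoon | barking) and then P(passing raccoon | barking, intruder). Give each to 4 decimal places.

Numerator (weight on configurations with passing raccoon): 0.105300 + 0.047250 = 0.152550
The normalizing constant is 0.07*0.73*0.75 + 0.41*0.73*0.25 + 0.52*0.27*0.75 + 0.7*0.27*0.25 = 0.265700
Posterior = 0.152550 / 0.265700 ≈ 0.5741

With the extra evidence:
P(barking | intruder) = 0.41×0.73 + 0.7×0.27 = 0.299300 + 0.189000 = 0.488300
Of this, 0.189000 comes from 0.7×0.27 (the passing raccoon=true cases).
Hence the posterior is 0.189000/0.488300 ≈ 0.3871.
Conditioning on intruder lowers the posterior on passing raccoon: the classic explaining-away effect in a common-effect structure.

P(passing raccoon | barking) ≈ 0.5741; P(passing raccoon | barking, intruder) ≈ 0.3871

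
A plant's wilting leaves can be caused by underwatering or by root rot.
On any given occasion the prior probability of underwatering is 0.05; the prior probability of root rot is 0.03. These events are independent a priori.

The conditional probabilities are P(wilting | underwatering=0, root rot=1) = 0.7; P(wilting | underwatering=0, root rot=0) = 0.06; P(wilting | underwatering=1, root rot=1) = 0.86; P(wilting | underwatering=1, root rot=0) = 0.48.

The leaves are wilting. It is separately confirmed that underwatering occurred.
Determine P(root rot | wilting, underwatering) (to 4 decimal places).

Numerator (weight on configurations with root rot): 0.86*0.03 = 0.025800
The normalizing constant is 0.48*0.97 + 0.86*0.03 = 0.491400
Posterior = 0.025800 / 0.491400 ≈ 0.0525

P(root rot | wilting, underwatering) ≈ 0.0525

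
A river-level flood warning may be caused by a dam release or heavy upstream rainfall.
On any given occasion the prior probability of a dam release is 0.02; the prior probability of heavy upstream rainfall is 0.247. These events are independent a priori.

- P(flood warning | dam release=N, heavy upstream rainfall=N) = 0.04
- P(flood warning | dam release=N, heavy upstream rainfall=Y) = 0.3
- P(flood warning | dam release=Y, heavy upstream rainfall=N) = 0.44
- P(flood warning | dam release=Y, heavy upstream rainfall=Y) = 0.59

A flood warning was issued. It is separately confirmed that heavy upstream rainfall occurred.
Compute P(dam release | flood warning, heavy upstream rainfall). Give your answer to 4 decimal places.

Numerator (weight on configurations with dam release): 0.59×0.02 = 0.011800
Normalizer over all consistent configurations: 0.3×0.98 + 0.59×0.02 = 0.305800
Posterior = 0.011800 / 0.305800 ≈ 0.0386

P(dam release | flood warning, heavy upstream rainfall) ≈ 0.0386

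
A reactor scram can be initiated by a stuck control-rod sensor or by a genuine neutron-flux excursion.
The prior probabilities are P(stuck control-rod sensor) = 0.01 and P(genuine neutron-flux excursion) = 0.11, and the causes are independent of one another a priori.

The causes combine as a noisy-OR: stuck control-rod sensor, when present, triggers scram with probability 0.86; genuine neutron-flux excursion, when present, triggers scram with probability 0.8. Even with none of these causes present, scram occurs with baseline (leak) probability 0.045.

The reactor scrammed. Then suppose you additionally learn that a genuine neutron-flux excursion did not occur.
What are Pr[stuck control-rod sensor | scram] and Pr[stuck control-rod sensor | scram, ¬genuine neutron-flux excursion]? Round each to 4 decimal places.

Under noisy-OR, P(scram | causes) = 1 − (1−0.045)·∏(1−qᵢ) over the active causes.
Enumerate the 4 (stuck control-rod sensor, genuine neutron-flux excursion) configurations and weight by the priors:
  P(scram) = 0.045*0.99*0.89 + 0.809*0.99*0.11 + 0.8663*0.01*0.89 + 0.97326*0.01*0.11
        = 0.039649 + 0.088100 + 0.007710 + 0.001071 = 0.136530
The terms with stuck control-rod sensor present sum to 0.008781, so
  P(stuck control-rod sensor | scram) = 0.008781 / 0.136530 ≈ 0.0643

Now condition on the additional information:
P(scram | ¬genuine neutron-flux excursion) = 0.045·0.99 + 0.8663·0.01 = 0.044550 + 0.008663 = 0.053213
Restricting to configurations with stuck control-rod sensor present: 0.8663·0.01 = 0.008663.
P(stuck control-rod sensor | scram, ¬genuine neutron-flux excursion) = 0.008663 / 0.053213 ≈ 0.1628

Pr[stuck control-rod sensor | scram] ≈ 0.0643; Pr[stuck control-rod sensor | scram, ¬genuine neutron-flux excursion] ≈ 0.1628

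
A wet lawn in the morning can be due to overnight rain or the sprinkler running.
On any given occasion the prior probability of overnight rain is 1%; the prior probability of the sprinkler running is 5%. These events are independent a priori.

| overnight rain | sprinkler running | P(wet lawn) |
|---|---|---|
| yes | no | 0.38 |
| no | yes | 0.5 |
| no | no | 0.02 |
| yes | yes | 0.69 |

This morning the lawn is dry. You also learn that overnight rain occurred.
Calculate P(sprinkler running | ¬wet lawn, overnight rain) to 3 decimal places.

P(¬wet lawn | overnight rain) = 0.62·0.95 + 0.31·0.05 = 0.589000 + 0.015500 = 0.604500
Restricting to configurations with sprinkler running present: 0.31·0.05 = 0.015500.
So P(sprinkler running | ¬wet lawn, overnight rain) = 0.015500/0.604500 ≈ 0.026.

P(sprinkler running | ¬wet lawn, overnight rain) ≈ 0.026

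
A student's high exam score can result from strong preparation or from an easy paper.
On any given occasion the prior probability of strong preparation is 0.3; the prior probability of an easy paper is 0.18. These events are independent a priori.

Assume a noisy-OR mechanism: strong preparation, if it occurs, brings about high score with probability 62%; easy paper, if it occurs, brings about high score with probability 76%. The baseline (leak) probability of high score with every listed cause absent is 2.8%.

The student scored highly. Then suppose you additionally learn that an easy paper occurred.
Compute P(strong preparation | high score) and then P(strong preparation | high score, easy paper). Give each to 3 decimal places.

Under noisy-OR, P(high score | causes) = 1 − (1−0.028)·∏(1−qᵢ) over the active causes.
Sum P(high score|·) weighted by the priors over the 4 (strong preparation, easy paper) configurations:
  P(high score) = 0.028*0.7*0.82 + 0.76672*0.7*0.18 + 0.63064*0.3*0.82 + 0.911354*0.3*0.18
        = 0.016072 + 0.096607 + 0.155137 + 0.049213 = 0.317029
The terms with strong preparation present sum to 0.204350, so
  P(strong preparation | high score) = 0.204350 / 0.317029 ≈ 0.645

With the extra evidence:
P(high score | easy paper) = 0.76672×0.7 + 0.911354×0.3 = 0.536704 + 0.273406 = 0.810110
Restricting to configurations with strong preparation present: 0.911354×0.3 = 0.273406.
So P(strong preparation | high score, easy paper) = 0.273406/0.810110 ≈ 0.337.
The drop from 0.645 to 0.337 is the explaining-away (discounting) effect.

P(strong preparation | high score) ≈ 0.645; P(strong preparation | high score, easy paper) ≈ 0.337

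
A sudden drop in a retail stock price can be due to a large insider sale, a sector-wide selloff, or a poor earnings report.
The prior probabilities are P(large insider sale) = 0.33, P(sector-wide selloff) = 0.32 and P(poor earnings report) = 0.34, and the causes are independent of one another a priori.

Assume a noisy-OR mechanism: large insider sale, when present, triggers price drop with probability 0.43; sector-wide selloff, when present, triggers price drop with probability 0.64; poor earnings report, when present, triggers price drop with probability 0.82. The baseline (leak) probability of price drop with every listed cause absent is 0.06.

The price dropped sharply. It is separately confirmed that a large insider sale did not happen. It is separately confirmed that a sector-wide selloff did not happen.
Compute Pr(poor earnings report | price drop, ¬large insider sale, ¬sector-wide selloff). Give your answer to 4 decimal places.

Pr(poor earnings report | price drop, ¬large insider sale, ¬sector-wide selloff) ≈ 0.8770

Under noisy-OR, P(price drop | causes) = 1 − (1−0.06)·∏(1−qᵢ) over the active causes.
By total probability over both values of poor earnings report:
  P(price drop | ¬large insider sale, ¬sector-wide selloff) = 0.06*0.66 + 0.8308*0.34
        = 0.039600 + 0.282472 = 0.322072
The terms with poor earnings report present sum to 0.282472, so
  P(poor earnings report | price drop, ¬large insider sale, ¬sector-wide selloff) = 0.282472 / 0.322072 ≈ 0.8770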